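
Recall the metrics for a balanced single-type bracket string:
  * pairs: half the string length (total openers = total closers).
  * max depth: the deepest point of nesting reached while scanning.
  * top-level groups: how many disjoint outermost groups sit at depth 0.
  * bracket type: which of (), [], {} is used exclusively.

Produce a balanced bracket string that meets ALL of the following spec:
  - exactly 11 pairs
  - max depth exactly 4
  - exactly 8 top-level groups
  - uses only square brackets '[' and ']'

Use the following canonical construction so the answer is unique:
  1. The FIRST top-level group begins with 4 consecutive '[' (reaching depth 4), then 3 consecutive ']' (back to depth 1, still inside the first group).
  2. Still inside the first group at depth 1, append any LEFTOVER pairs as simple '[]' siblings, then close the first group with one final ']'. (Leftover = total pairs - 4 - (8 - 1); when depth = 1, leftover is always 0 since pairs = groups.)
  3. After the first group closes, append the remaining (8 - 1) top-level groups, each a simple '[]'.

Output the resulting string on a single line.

Spec: pairs=11 depth=4 groups=8
Leftover pairs = 11 - 4 - (8-1) = 0
First group: deep chain of depth 4 + 0 sibling pairs
Remaining 7 groups: simple '[]' each

Answer: [[[[]]]][][][][][][][]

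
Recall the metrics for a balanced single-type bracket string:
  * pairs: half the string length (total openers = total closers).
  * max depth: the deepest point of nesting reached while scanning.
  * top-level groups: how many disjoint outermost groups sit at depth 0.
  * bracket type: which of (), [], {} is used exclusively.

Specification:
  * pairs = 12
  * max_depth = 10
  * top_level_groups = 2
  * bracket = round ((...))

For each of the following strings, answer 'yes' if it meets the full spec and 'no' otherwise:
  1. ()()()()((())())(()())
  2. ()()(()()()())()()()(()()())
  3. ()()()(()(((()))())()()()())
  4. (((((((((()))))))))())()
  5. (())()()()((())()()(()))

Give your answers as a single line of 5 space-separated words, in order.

String 1 '()()()()((())())(()())': depth seq [1 0 1 0 1 0 1 0 1 2 3 2 1 2 1 0 1 2 1 2 1 0]
  -> pairs=11 depth=3 groups=6 -> no
String 2 '()()(()()()())()()()(()()())': depth seq [1 0 1 0 1 2 1 2 1 2 1 2 1 0 1 0 1 0 1 0 1 2 1 2 1 2 1 0]
  -> pairs=14 depth=2 groups=7 -> no
String 3 '()()()(()(((()))())()()()())': depth seq [1 0 1 0 1 0 1 2 1 2 3 4 5 4 3 2 3 2 1 2 1 2 1 2 1 2 1 0]
  -> pairs=14 depth=5 groups=4 -> no
String 4 '(((((((((()))))))))())()': depth seq [1 2 3 4 5 6 7 8 9 10 9 8 7 6 5 4 3 2 1 2 1 0 1 0]
  -> pairs=12 depth=10 groups=2 -> yes
String 5 '(())()()()((())()()(()))': depth seq [1 2 1 0 1 0 1 0 1 0 1 2 3 2 1 2 1 2 1 2 3 2 1 0]
  -> pairs=12 depth=3 groups=5 -> no

Answer: no no no yes no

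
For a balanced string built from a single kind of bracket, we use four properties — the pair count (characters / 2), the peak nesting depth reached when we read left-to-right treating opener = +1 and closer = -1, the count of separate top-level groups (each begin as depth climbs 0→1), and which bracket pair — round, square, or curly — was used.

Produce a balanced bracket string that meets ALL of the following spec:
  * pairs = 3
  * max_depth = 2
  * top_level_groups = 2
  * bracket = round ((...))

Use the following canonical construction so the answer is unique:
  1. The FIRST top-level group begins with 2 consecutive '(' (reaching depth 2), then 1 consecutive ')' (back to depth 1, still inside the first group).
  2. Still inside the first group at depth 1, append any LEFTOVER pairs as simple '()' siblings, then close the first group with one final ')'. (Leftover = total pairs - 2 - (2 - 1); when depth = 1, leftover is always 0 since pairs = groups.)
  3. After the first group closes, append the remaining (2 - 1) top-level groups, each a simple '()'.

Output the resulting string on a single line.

Answer: (())()

Derivation:
Spec: pairs=3 depth=2 groups=2
Leftover pairs = 3 - 2 - (2-1) = 0
First group: deep chain of depth 2 + 0 sibling pairs
Remaining 1 groups: simple '()' each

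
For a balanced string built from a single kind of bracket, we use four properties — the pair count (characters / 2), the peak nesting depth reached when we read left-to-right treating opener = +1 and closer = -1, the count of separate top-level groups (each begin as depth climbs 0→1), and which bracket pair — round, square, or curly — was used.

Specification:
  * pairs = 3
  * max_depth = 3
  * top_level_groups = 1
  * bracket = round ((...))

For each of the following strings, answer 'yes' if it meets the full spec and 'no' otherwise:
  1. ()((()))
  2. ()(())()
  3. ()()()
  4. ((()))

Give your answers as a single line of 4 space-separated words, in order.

Answer: no no no yes

Derivation:
String 1 '()((()))': depth seq [1 0 1 2 3 2 1 0]
  -> pairs=4 depth=3 groups=2 -> no
String 2 '()(())()': depth seq [1 0 1 2 1 0 1 0]
  -> pairs=4 depth=2 groups=3 -> no
String 3 '()()()': depth seq [1 0 1 0 1 0]
  -> pairs=3 depth=1 groups=3 -> no
String 4 '((()))': depth seq [1 2 3 2 1 0]
  -> pairs=3 depth=3 groups=1 -> yes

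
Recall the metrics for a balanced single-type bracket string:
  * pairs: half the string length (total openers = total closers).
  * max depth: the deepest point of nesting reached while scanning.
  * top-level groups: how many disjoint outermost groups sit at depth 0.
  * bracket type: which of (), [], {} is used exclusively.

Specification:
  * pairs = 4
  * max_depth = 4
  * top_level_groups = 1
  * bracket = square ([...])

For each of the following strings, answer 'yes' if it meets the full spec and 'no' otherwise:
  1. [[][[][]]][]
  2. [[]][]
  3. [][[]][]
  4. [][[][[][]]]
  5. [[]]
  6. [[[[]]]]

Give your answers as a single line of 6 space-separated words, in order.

Answer: no no no no no yes

Derivation:
String 1 '[[][[][]]][]': depth seq [1 2 1 2 3 2 3 2 1 0 1 0]
  -> pairs=6 depth=3 groups=2 -> no
String 2 '[[]][]': depth seq [1 2 1 0 1 0]
  -> pairs=3 depth=2 groups=2 -> no
String 3 '[][[]][]': depth seq [1 0 1 2 1 0 1 0]
  -> pairs=4 depth=2 groups=3 -> no
String 4 '[][[][[][]]]': depth seq [1 0 1 2 1 2 3 2 3 2 1 0]
  -> pairs=6 depth=3 groups=2 -> no
String 5 '[[]]': depth seq [1 2 1 0]
  -> pairs=2 depth=2 groups=1 -> no
String 6 '[[[[]]]]': depth seq [1 2 3 4 3 2 1 0]
  -> pairs=4 depth=4 groups=1 -> yes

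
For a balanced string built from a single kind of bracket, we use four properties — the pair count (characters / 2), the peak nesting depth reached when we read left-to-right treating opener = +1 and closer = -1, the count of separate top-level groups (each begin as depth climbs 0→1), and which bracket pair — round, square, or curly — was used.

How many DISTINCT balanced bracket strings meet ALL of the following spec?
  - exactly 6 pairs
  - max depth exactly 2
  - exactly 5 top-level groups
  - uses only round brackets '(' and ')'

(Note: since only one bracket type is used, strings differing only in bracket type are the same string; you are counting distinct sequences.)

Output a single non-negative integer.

Answer: 5

Derivation:
Spec: pairs=6 depth=2 groups=5
Count(depth <= 2) = 5
Count(depth <= 1) = 0
Count(depth == 2) = 5 - 0 = 5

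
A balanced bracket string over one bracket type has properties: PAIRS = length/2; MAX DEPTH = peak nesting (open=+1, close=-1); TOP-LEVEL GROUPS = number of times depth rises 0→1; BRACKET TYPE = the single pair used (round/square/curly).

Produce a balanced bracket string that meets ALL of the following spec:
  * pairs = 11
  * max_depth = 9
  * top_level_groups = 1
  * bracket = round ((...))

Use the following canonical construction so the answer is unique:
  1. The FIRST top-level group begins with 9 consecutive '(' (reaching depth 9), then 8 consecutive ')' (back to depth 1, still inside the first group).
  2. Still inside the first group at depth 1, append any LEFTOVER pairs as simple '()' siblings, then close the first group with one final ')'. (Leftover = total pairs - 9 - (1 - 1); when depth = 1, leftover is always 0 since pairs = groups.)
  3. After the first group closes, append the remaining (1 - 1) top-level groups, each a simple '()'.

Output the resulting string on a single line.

Spec: pairs=11 depth=9 groups=1
Leftover pairs = 11 - 9 - (1-1) = 2
First group: deep chain of depth 9 + 2 sibling pairs
Remaining 0 groups: simple '()' each

Answer: ((((((((())))))))()())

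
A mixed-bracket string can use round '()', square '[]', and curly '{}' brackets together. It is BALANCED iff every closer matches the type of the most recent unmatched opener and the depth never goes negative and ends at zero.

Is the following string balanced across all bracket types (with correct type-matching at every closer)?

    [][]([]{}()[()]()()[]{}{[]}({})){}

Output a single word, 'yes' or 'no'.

pos 0: push '['; stack = [
pos 1: ']' matches '['; pop; stack = (empty)
pos 2: push '['; stack = [
pos 3: ']' matches '['; pop; stack = (empty)
pos 4: push '('; stack = (
pos 5: push '['; stack = ([
pos 6: ']' matches '['; pop; stack = (
pos 7: push '{'; stack = ({
pos 8: '}' matches '{'; pop; stack = (
pos 9: push '('; stack = ((
pos 10: ')' matches '('; pop; stack = (
pos 11: push '['; stack = ([
pos 12: push '('; stack = ([(
pos 13: ')' matches '('; pop; stack = ([
pos 14: ']' matches '['; pop; stack = (
pos 15: push '('; stack = ((
pos 16: ')' matches '('; pop; stack = (
pos 17: push '('; stack = ((
pos 18: ')' matches '('; pop; stack = (
pos 19: push '['; stack = ([
pos 20: ']' matches '['; pop; stack = (
pos 21: push '{'; stack = ({
pos 22: '}' matches '{'; pop; stack = (
pos 23: push '{'; stack = ({
pos 24: push '['; stack = ({[
pos 25: ']' matches '['; pop; stack = ({
pos 26: '}' matches '{'; pop; stack = (
pos 27: push '('; stack = ((
pos 28: push '{'; stack = (({
pos 29: '}' matches '{'; pop; stack = ((
pos 30: ')' matches '('; pop; stack = (
pos 31: ')' matches '('; pop; stack = (empty)
pos 32: push '{'; stack = {
pos 33: '}' matches '{'; pop; stack = (empty)
end: stack empty → VALID
Verdict: properly nested → yes

Answer: yes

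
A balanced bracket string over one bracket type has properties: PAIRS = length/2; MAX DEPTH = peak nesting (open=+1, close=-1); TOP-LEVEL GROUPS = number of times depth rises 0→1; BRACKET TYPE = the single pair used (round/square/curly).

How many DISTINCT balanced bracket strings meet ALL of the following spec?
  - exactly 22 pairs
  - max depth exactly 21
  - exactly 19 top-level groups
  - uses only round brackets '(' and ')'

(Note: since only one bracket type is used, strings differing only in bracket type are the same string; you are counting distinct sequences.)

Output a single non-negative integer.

Spec: pairs=22 depth=21 groups=19
Count(depth <= 21) = 1748
Count(depth <= 20) = 1748
Count(depth == 21) = 1748 - 1748 = 0

Answer: 0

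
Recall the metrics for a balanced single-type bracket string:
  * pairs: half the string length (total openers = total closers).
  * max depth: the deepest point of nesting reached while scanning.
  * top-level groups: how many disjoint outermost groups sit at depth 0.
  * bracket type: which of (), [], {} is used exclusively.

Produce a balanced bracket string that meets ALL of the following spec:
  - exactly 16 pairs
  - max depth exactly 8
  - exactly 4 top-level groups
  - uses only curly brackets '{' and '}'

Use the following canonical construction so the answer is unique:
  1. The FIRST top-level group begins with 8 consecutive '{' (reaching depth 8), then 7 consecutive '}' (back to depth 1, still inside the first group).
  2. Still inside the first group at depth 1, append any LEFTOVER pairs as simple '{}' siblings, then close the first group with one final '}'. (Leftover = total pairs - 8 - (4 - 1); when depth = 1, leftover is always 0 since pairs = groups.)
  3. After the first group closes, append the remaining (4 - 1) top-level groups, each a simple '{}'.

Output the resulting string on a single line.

Answer: {{{{{{{{}}}}}}}{}{}{}{}{}}{}{}{}

Derivation:
Spec: pairs=16 depth=8 groups=4
Leftover pairs = 16 - 8 - (4-1) = 5
First group: deep chain of depth 8 + 5 sibling pairs
Remaining 3 groups: simple '{}' each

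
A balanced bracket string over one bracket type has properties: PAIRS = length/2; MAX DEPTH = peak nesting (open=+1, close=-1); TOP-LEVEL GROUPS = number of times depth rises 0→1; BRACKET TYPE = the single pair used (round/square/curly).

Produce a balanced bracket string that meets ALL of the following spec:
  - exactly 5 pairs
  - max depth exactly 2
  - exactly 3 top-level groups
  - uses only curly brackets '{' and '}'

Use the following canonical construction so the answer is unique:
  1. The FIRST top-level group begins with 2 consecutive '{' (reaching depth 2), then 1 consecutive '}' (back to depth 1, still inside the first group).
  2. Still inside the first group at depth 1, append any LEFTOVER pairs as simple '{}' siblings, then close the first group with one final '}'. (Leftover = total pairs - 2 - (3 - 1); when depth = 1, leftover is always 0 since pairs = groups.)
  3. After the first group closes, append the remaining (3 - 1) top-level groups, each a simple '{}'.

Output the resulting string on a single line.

Spec: pairs=5 depth=2 groups=3
Leftover pairs = 5 - 2 - (3-1) = 1
First group: deep chain of depth 2 + 1 sibling pairs
Remaining 2 groups: simple '{}' each

Answer: {{}{}}{}{}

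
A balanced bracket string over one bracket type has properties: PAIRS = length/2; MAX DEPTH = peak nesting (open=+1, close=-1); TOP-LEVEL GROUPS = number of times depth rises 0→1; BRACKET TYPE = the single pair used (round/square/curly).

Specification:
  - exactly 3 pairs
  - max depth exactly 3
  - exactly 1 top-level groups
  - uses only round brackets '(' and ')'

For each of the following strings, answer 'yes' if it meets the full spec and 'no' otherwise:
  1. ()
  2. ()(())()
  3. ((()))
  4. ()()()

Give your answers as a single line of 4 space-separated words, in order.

Answer: no no yes no

Derivation:
String 1 '()': depth seq [1 0]
  -> pairs=1 depth=1 groups=1 -> no
String 2 '()(())()': depth seq [1 0 1 2 1 0 1 0]
  -> pairs=4 depth=2 groups=3 -> no
String 3 '((()))': depth seq [1 2 3 2 1 0]
  -> pairs=3 depth=3 groups=1 -> yes
String 4 '()()()': depth seq [1 0 1 0 1 0]
  -> pairs=3 depth=1 groups=3 -> no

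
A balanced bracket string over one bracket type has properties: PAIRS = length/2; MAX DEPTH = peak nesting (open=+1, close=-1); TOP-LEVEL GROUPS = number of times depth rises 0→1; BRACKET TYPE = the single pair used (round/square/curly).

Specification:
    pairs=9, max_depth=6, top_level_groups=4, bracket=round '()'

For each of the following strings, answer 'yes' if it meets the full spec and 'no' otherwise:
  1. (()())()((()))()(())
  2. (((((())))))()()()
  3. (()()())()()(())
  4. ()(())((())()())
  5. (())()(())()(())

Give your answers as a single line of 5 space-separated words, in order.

Answer: no yes no no no

Derivation:
String 1 '(()())()((()))()(())': depth seq [1 2 1 2 1 0 1 0 1 2 3 2 1 0 1 0 1 2 1 0]
  -> pairs=10 depth=3 groups=5 -> no
String 2 '(((((())))))()()()': depth seq [1 2 3 4 5 6 5 4 3 2 1 0 1 0 1 0 1 0]
  -> pairs=9 depth=6 groups=4 -> yes
String 3 '(()()())()()(())': depth seq [1 2 1 2 1 2 1 0 1 0 1 0 1 2 1 0]
  -> pairs=8 depth=2 groups=4 -> no
String 4 '()(())((())()())': depth seq [1 0 1 2 1 0 1 2 3 2 1 2 1 2 1 0]
  -> pairs=8 depth=3 groups=3 -> no
String 5 '(())()(())()(())': depth seq [1 2 1 0 1 0 1 2 1 0 1 0 1 2 1 0]
  -> pairs=8 depth=2 groups=5 -> no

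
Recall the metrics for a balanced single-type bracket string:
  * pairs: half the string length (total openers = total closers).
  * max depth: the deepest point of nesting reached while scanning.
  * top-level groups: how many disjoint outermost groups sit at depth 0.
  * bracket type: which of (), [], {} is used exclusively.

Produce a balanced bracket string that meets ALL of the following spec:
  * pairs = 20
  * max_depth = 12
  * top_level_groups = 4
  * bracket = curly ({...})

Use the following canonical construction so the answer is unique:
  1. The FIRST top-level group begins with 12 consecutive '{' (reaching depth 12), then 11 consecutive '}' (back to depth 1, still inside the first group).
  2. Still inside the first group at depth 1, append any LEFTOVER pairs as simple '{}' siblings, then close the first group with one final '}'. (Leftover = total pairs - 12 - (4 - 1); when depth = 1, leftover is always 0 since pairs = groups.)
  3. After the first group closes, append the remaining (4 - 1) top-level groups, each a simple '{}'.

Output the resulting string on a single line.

Answer: {{{{{{{{{{{{}}}}}}}}}}}{}{}{}{}{}}{}{}{}

Derivation:
Spec: pairs=20 depth=12 groups=4
Leftover pairs = 20 - 12 - (4-1) = 5
First group: deep chain of depth 12 + 5 sibling pairs
Remaining 3 groups: simple '{}' each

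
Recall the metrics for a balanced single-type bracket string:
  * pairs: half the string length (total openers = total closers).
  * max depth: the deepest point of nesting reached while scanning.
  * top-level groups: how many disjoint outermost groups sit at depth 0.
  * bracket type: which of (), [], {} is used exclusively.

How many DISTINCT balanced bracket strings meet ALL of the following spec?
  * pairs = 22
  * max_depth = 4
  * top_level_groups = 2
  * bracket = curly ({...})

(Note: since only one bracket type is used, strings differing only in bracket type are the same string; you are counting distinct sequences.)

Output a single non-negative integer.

Answer: 468232379

Derivation:
Spec: pairs=22 depth=4 groups=2
Count(depth <= 4) = 474261691
Count(depth <= 3) = 6029312
Count(depth == 4) = 474261691 - 6029312 = 468232379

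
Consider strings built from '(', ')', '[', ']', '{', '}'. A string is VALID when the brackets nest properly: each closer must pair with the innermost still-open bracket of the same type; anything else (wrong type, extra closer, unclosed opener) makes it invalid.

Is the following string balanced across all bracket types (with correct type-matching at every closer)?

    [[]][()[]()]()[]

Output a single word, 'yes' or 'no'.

Answer: yes

Derivation:
pos 0: push '['; stack = [
pos 1: push '['; stack = [[
pos 2: ']' matches '['; pop; stack = [
pos 3: ']' matches '['; pop; stack = (empty)
pos 4: push '['; stack = [
pos 5: push '('; stack = [(
pos 6: ')' matches '('; pop; stack = [
pos 7: push '['; stack = [[
pos 8: ']' matches '['; pop; stack = [
pos 9: push '('; stack = [(
pos 10: ')' matches '('; pop; stack = [
pos 11: ']' matches '['; pop; stack = (empty)
pos 12: push '('; stack = (
pos 13: ')' matches '('; pop; stack = (empty)
pos 14: push '['; stack = [
pos 15: ']' matches '['; pop; stack = (empty)
end: stack empty → VALID
Verdict: properly nested → yes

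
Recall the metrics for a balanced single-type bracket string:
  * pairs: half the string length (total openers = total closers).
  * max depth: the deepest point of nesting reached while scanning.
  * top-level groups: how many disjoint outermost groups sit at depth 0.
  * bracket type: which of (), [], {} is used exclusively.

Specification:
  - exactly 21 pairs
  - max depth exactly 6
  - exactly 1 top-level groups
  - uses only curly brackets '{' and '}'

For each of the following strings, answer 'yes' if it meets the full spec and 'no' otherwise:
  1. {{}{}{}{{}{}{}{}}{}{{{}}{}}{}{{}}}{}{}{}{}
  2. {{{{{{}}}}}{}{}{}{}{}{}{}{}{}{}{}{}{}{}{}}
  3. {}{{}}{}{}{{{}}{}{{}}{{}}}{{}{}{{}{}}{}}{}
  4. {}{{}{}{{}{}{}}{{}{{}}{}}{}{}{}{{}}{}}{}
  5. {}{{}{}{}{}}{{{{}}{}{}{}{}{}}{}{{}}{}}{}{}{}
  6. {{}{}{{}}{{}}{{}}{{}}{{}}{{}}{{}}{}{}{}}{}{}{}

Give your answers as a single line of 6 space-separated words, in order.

Answer: no yes no no no no

Derivation:
String 1 '{{}{}{}{{}{}{}{}}{}{{{}}{}}{}{{}}}{}{}{}{}': depth seq [1 2 1 2 1 2 1 2 3 2 3 2 3 2 3 2 1 2 1 2 3 4 3 2 3 2 1 2 1 2 3 2 1 0 1 0 1 0 1 0 1 0]
  -> pairs=21 depth=4 groups=5 -> no
String 2 '{{{{{{}}}}}{}{}{}{}{}{}{}{}{}{}{}{}{}{}{}}': depth seq [1 2 3 4 5 6 5 4 3 2 1 2 1 2 1 2 1 2 1 2 1 2 1 2 1 2 1 2 1 2 1 2 1 2 1 2 1 2 1 2 1 0]
  -> pairs=21 depth=6 groups=1 -> yes
String 3 '{}{{}}{}{}{{{}}{}{{}}{{}}}{{}{}{{}{}}{}}{}': depth seq [1 0 1 2 1 0 1 0 1 0 1 2 3 2 1 2 1 2 3 2 1 2 3 2 1 0 1 2 1 2 1 2 3 2 3 2 1 2 1 0 1 0]
  -> pairs=21 depth=3 groups=7 -> no
String 4 '{}{{}{}{{}{}{}}{{}{{}}{}}{}{}{}{{}}{}}{}': depth seq [1 0 1 2 1 2 1 2 3 2 3 2 3 2 1 2 3 2 3 4 3 2 3 2 1 2 1 2 1 2 1 2 3 2 1 2 1 0 1 0]
  -> pairs=20 depth=4 groups=3 -> no
String 5 '{}{{}{}{}{}}{{{{}}{}{}{}{}{}}{}{{}}{}}{}{}{}': depth seq [1 0 1 2 1 2 1 2 1 2 1 0 1 2 3 4 3 2 3 2 3 2 3 2 3 2 3 2 1 2 1 2 3 2 1 2 1 0 1 0 1 0 1 0]
  -> pairs=22 depth=4 groups=6 -> no
String 6 '{{}{}{{}}{{}}{{}}{{}}{{}}{{}}{{}}{}{}{}}{}{}{}': depth seq [1 2 1 2 1 2 3 2 1 2 3 2 1 2 3 2 1 2 3 2 1 2 3 2 1 2 3 2 1 2 3 2 1 2 1 2 1 2 1 0 1 0 1 0 1 0]
  -> pairs=23 depth=3 groups=4 -> no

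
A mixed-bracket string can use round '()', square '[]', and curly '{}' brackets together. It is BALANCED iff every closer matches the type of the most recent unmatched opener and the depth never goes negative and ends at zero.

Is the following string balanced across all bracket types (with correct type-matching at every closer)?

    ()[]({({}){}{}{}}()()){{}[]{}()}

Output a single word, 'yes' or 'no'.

pos 0: push '('; stack = (
pos 1: ')' matches '('; pop; stack = (empty)
pos 2: push '['; stack = [
pos 3: ']' matches '['; pop; stack = (empty)
pos 4: push '('; stack = (
pos 5: push '{'; stack = ({
pos 6: push '('; stack = ({(
pos 7: push '{'; stack = ({({
pos 8: '}' matches '{'; pop; stack = ({(
pos 9: ')' matches '('; pop; stack = ({
pos 10: push '{'; stack = ({{
pos 11: '}' matches '{'; pop; stack = ({
pos 12: push '{'; stack = ({{
pos 13: '}' matches '{'; pop; stack = ({
pos 14: push '{'; stack = ({{
pos 15: '}' matches '{'; pop; stack = ({
pos 16: '}' matches '{'; pop; stack = (
pos 17: push '('; stack = ((
pos 18: ')' matches '('; pop; stack = (
pos 19: push '('; stack = ((
pos 20: ')' matches '('; pop; stack = (
pos 21: ')' matches '('; pop; stack = (empty)
pos 22: push '{'; stack = {
pos 23: push '{'; stack = {{
pos 24: '}' matches '{'; pop; stack = {
pos 25: push '['; stack = {[
pos 26: ']' matches '['; pop; stack = {
pos 27: push '{'; stack = {{
pos 28: '}' matches '{'; pop; stack = {
pos 29: push '('; stack = {(
pos 30: ')' matches '('; pop; stack = {
pos 31: '}' matches '{'; pop; stack = (empty)
end: stack empty → VALID
Verdict: properly nested → yes

Answer: yes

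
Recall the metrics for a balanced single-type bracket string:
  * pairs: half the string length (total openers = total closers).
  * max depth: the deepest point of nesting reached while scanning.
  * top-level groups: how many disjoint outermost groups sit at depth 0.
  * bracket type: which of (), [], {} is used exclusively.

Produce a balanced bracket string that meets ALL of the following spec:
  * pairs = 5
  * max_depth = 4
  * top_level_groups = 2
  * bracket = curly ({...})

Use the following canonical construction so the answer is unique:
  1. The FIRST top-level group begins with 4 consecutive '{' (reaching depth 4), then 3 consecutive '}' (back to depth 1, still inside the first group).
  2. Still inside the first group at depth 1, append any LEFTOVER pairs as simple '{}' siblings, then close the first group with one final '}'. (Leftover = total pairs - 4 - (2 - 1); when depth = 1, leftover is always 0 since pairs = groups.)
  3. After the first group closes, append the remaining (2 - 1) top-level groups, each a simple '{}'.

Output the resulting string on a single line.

Answer: {{{{}}}}{}

Derivation:
Spec: pairs=5 depth=4 groups=2
Leftover pairs = 5 - 4 - (2-1) = 0
First group: deep chain of depth 4 + 0 sibling pairs
Remaining 1 groups: simple '{}' each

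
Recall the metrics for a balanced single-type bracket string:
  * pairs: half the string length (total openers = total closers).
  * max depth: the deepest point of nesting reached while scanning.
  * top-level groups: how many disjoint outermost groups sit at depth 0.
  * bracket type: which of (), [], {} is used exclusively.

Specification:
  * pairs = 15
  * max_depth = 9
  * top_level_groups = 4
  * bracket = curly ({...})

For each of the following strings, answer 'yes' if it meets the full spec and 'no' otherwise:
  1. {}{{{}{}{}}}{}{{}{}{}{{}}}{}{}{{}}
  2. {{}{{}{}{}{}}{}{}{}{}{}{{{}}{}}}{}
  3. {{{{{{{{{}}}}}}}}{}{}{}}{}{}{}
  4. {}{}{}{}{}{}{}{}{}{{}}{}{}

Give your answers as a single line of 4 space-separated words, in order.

Answer: no no yes no

Derivation:
String 1 '{}{{{}{}{}}}{}{{}{}{}{{}}}{}{}{{}}': depth seq [1 0 1 2 3 2 3 2 3 2 1 0 1 0 1 2 1 2 1 2 1 2 3 2 1 0 1 0 1 0 1 2 1 0]
  -> pairs=17 depth=3 groups=7 -> no
String 2 '{{}{{}{}{}{}}{}{}{}{}{}{{{}}{}}}{}': depth seq [1 2 1 2 3 2 3 2 3 2 3 2 1 2 1 2 1 2 1 2 1 2 1 2 3 4 3 2 3 2 1 0 1 0]
  -> pairs=17 depth=4 groups=2 -> no
String 3 '{{{{{{{{{}}}}}}}}{}{}{}}{}{}{}': depth seq [1 2 3 4 5 6 7 8 9 8 7 6 5 4 3 2 1 2 1 2 1 2 1 0 1 0 1 0 1 0]
  -> pairs=15 depth=9 groups=4 -> yes
String 4 '{}{}{}{}{}{}{}{}{}{{}}{}{}': depth seq [1 0 1 0 1 0 1 0 1 0 1 0 1 0 1 0 1 0 1 2 1 0 1 0 1 0]
  -> pairs=13 depth=2 groups=12 -> no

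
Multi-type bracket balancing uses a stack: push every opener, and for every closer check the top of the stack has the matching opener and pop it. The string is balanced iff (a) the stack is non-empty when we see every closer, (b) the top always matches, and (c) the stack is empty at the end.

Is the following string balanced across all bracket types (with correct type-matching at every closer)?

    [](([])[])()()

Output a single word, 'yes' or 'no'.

pos 0: push '['; stack = [
pos 1: ']' matches '['; pop; stack = (empty)
pos 2: push '('; stack = (
pos 3: push '('; stack = ((
pos 4: push '['; stack = (([
pos 5: ']' matches '['; pop; stack = ((
pos 6: ')' matches '('; pop; stack = (
pos 7: push '['; stack = ([
pos 8: ']' matches '['; pop; stack = (
pos 9: ')' matches '('; pop; stack = (empty)
pos 10: push '('; stack = (
pos 11: ')' matches '('; pop; stack = (empty)
pos 12: push '('; stack = (
pos 13: ')' matches '('; pop; stack = (empty)
end: stack empty → VALID
Verdict: properly nested → yes

Answer: yes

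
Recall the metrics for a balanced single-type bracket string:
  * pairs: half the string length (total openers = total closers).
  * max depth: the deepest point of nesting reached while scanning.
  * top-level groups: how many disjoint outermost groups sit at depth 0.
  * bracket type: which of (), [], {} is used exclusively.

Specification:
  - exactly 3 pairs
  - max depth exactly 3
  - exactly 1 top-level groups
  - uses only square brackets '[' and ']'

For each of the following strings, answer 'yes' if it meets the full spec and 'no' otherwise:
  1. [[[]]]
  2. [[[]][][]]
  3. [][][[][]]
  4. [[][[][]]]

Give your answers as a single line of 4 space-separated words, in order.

String 1 '[[[]]]': depth seq [1 2 3 2 1 0]
  -> pairs=3 depth=3 groups=1 -> yes
String 2 '[[[]][][]]': depth seq [1 2 3 2 1 2 1 2 1 0]
  -> pairs=5 depth=3 groups=1 -> no
String 3 '[][][[][]]': depth seq [1 0 1 0 1 2 1 2 1 0]
  -> pairs=5 depth=2 groups=3 -> no
String 4 '[[][[][]]]': depth seq [1 2 1 2 3 2 3 2 1 0]
  -> pairs=5 depth=3 groups=1 -> no

Answer: yes no no no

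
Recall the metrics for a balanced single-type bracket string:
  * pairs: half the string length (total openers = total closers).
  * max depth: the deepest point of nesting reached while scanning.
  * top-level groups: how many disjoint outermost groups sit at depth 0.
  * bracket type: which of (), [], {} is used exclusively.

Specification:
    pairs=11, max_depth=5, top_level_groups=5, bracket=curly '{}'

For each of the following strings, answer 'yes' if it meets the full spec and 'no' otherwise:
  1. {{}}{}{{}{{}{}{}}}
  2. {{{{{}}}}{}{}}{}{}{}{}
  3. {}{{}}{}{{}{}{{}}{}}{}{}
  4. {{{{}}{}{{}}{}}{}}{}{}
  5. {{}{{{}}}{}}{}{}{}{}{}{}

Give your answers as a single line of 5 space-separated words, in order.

Answer: no yes no no no

Derivation:
String 1 '{{}}{}{{}{{}{}{}}}': depth seq [1 2 1 0 1 0 1 2 1 2 3 2 3 2 3 2 1 0]
  -> pairs=9 depth=3 groups=3 -> no
String 2 '{{{{{}}}}{}{}}{}{}{}{}': depth seq [1 2 3 4 5 4 3 2 1 2 1 2 1 0 1 0 1 0 1 0 1 0]
  -> pairs=11 depth=5 groups=5 -> yes
String 3 '{}{{}}{}{{}{}{{}}{}}{}{}': depth seq [1 0 1 2 1 0 1 0 1 2 1 2 1 2 3 2 1 2 1 0 1 0 1 0]
  -> pairs=12 depth=3 groups=6 -> no
String 4 '{{{{}}{}{{}}{}}{}}{}{}': depth seq [1 2 3 4 3 2 3 2 3 4 3 2 3 2 1 2 1 0 1 0 1 0]
  -> pairs=11 depth=4 groups=3 -> no
String 5 '{{}{{{}}}{}}{}{}{}{}{}{}': depth seq [1 2 1 2 3 4 3 2 1 2 1 0 1 0 1 0 1 0 1 0 1 0 1 0]
  -> pairs=12 depth=4 groups=7 -> no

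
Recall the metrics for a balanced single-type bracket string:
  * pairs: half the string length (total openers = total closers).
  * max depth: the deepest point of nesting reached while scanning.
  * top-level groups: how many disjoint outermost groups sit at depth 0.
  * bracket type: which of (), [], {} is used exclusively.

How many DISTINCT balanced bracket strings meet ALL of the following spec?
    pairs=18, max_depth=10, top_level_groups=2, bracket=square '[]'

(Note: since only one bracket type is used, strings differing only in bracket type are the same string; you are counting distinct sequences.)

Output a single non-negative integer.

Spec: pairs=18 depth=10 groups=2
Count(depth <= 10) = 128297158
Count(depth <= 9) = 125056294
Count(depth == 10) = 128297158 - 125056294 = 3240864

Answer: 3240864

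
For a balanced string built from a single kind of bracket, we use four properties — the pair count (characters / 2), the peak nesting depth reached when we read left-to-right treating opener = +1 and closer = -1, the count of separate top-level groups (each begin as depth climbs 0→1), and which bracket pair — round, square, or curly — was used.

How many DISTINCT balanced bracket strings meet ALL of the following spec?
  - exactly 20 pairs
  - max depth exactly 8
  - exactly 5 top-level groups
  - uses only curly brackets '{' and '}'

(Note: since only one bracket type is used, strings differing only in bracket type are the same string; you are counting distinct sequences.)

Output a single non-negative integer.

Spec: pairs=20 depth=8 groups=5
Count(depth <= 8) = 449151560
Count(depth <= 7) = 420282805
Count(depth == 8) = 449151560 - 420282805 = 28868755

Answer: 28868755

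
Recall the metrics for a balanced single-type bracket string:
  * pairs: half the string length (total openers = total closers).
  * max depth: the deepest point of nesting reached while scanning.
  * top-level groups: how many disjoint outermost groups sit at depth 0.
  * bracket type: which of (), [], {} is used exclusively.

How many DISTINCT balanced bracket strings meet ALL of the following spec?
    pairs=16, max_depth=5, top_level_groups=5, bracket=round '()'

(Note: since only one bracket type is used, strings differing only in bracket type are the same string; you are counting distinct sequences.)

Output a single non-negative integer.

Answer: 732075

Derivation:
Spec: pairs=16 depth=5 groups=5
Count(depth <= 5) = 1846550
Count(depth <= 4) = 1114475
Count(depth == 5) = 1846550 - 1114475 = 732075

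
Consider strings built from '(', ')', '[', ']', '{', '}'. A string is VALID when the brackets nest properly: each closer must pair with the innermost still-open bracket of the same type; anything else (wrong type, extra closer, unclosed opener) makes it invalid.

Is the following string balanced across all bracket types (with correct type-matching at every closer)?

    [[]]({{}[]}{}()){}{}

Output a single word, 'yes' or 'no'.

pos 0: push '['; stack = [
pos 1: push '['; stack = [[
pos 2: ']' matches '['; pop; stack = [
pos 3: ']' matches '['; pop; stack = (empty)
pos 4: push '('; stack = (
pos 5: push '{'; stack = ({
pos 6: push '{'; stack = ({{
pos 7: '}' matches '{'; pop; stack = ({
pos 8: push '['; stack = ({[
pos 9: ']' matches '['; pop; stack = ({
pos 10: '}' matches '{'; pop; stack = (
pos 11: push '{'; stack = ({
pos 12: '}' matches '{'; pop; stack = (
pos 13: push '('; stack = ((
pos 14: ')' matches '('; pop; stack = (
pos 15: ')' matches '('; pop; stack = (empty)
pos 16: push '{'; stack = {
pos 17: '}' matches '{'; pop; stack = (empty)
pos 18: push '{'; stack = {
pos 19: '}' matches '{'; pop; stack = (empty)
end: stack empty → VALID
Verdict: properly nested → yes

Answer: yes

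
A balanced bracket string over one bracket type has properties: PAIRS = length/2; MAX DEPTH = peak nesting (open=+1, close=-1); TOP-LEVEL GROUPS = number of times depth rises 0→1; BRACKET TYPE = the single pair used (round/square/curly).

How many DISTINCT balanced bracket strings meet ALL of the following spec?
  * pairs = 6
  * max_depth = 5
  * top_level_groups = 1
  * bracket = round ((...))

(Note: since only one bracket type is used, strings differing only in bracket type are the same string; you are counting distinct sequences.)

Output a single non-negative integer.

Answer: 7

Derivation:
Spec: pairs=6 depth=5 groups=1
Count(depth <= 5) = 41
Count(depth <= 4) = 34
Count(depth == 5) = 41 - 34 = 7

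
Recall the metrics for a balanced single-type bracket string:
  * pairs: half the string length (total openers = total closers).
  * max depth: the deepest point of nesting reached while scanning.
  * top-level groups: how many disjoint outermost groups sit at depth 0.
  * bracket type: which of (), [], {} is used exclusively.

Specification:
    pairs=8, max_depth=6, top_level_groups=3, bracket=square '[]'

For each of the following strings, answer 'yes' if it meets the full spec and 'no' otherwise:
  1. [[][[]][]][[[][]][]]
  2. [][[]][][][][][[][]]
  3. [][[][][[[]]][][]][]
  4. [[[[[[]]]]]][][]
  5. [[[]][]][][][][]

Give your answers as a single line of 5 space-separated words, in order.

Answer: no no no yes no

Derivation:
String 1 '[[][[]][]][[[][]][]]': depth seq [1 2 1 2 3 2 1 2 1 0 1 2 3 2 3 2 1 2 1 0]
  -> pairs=10 depth=3 groups=2 -> no
String 2 '[][[]][][][][][[][]]': depth seq [1 0 1 2 1 0 1 0 1 0 1 0 1 0 1 2 1 2 1 0]
  -> pairs=10 depth=2 groups=7 -> no
String 3 '[][[][][[[]]][][]][]': depth seq [1 0 1 2 1 2 1 2 3 4 3 2 1 2 1 2 1 0 1 0]
  -> pairs=10 depth=4 groups=3 -> no
String 4 '[[[[[[]]]]]][][]': depth seq [1 2 3 4 5 6 5 4 3 2 1 0 1 0 1 0]
  -> pairs=8 depth=6 groups=3 -> yes
String 5 '[[[]][]][][][][]': depth seq [1 2 3 2 1 2 1 0 1 0 1 0 1 0 1 0]
  -> pairs=8 depth=3 groups=5 -> no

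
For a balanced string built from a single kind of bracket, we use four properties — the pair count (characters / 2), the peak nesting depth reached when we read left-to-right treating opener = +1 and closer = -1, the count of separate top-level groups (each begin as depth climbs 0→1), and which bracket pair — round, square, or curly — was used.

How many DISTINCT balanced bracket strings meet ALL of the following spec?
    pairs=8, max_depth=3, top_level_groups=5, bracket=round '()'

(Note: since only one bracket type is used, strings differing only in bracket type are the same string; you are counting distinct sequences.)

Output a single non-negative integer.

Spec: pairs=8 depth=3 groups=5
Count(depth <= 3) = 70
Count(depth <= 2) = 35
Count(depth == 3) = 70 - 35 = 35

Answer: 35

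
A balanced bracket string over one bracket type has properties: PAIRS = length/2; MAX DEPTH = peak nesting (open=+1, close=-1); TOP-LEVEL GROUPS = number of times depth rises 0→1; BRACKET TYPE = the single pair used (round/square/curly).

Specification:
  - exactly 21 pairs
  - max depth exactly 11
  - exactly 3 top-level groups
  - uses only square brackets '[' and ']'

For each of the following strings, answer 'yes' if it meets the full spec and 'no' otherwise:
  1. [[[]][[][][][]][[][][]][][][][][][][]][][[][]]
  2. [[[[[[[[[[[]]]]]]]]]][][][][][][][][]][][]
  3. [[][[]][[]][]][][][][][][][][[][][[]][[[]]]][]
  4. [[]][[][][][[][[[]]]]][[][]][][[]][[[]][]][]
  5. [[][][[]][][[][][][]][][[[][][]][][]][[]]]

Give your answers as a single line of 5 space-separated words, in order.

Answer: no yes no no no

Derivation:
String 1 '[[[]][[][][][]][[][][]][][][][][][][]][][[][]]': depth seq [1 2 3 2 1 2 3 2 3 2 3 2 3 2 1 2 3 2 3 2 3 2 1 2 1 2 1 2 1 2 1 2 1 2 1 2 1 0 1 0 1 2 1 2 1 0]
  -> pairs=23 depth=3 groups=3 -> no
String 2 '[[[[[[[[[[[]]]]]]]]]][][][][][][][][]][][]': depth seq [1 2 3 4 5 6 7 8 9 10 11 10 9 8 7 6 5 4 3 2 1 2 1 2 1 2 1 2 1 2 1 2 1 2 1 2 1 0 1 0 1 0]
  -> pairs=21 depth=11 groups=3 -> yes
String 3 '[[][[]][[]][]][][][][][][][][[][][[]][[[]]]][]': depth seq [1 2 1 2 3 2 1 2 3 2 1 2 1 0 1 0 1 0 1 0 1 0 1 0 1 0 1 0 1 2 1 2 1 2 3 2 1 2 3 4 3 2 1 0 1 0]
  -> pairs=23 depth=4 groups=10 -> no
String 4 '[[]][[][][][[][[[]]]]][[][]][][[]][[[]][]][]': depth seq [1 2 1 0 1 2 1 2 1 2 1 2 3 2 3 4 5 4 3 2 1 0 1 2 1 2 1 0 1 0 1 2 1 0 1 2 3 2 1 2 1 0 1 0]
  -> pairs=22 depth=5 groups=7 -> no
String 5 '[[][][[]][][[][][][]][][[[][][]][][]][[]]]': depth seq [1 2 1 2 1 2 3 2 1 2 1 2 3 2 3 2 3 2 3 2 1 2 1 2 3 4 3 4 3 4 3 2 3 2 3 2 1 2 3 2 1 0]
  -> pairs=21 depth=4 groups=1 -> no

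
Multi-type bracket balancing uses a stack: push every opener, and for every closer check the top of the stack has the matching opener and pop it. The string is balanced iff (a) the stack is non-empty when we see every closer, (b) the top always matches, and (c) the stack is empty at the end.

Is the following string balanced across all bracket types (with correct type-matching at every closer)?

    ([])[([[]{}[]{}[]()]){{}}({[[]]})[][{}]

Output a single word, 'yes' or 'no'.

Answer: no

Derivation:
pos 0: push '('; stack = (
pos 1: push '['; stack = ([
pos 2: ']' matches '['; pop; stack = (
pos 3: ')' matches '('; pop; stack = (empty)
pos 4: push '['; stack = [
pos 5: push '('; stack = [(
pos 6: push '['; stack = [([
pos 7: push '['; stack = [([[
pos 8: ']' matches '['; pop; stack = [([
pos 9: push '{'; stack = [([{
pos 10: '}' matches '{'; pop; stack = [([
pos 11: push '['; stack = [([[
pos 12: ']' matches '['; pop; stack = [([
pos 13: push '{'; stack = [([{
pos 14: '}' matches '{'; pop; stack = [([
pos 15: push '['; stack = [([[
pos 16: ']' matches '['; pop; stack = [([
pos 17: push '('; stack = [([(
pos 18: ')' matches '('; pop; stack = [([
pos 19: ']' matches '['; pop; stack = [(
pos 20: ')' matches '('; pop; stack = [
pos 21: push '{'; stack = [{
pos 22: push '{'; stack = [{{
pos 23: '}' matches '{'; pop; stack = [{
pos 24: '}' matches '{'; pop; stack = [
pos 25: push '('; stack = [(
pos 26: push '{'; stack = [({
pos 27: push '['; stack = [({[
pos 28: push '['; stack = [({[[
pos 29: ']' matches '['; pop; stack = [({[
pos 30: ']' matches '['; pop; stack = [({
pos 31: '}' matches '{'; pop; stack = [(
pos 32: ')' matches '('; pop; stack = [
pos 33: push '['; stack = [[
pos 34: ']' matches '['; pop; stack = [
pos 35: push '['; stack = [[
pos 36: push '{'; stack = [[{
pos 37: '}' matches '{'; pop; stack = [[
pos 38: ']' matches '['; pop; stack = [
end: stack still non-empty ([) → INVALID
Verdict: unclosed openers at end: [ → no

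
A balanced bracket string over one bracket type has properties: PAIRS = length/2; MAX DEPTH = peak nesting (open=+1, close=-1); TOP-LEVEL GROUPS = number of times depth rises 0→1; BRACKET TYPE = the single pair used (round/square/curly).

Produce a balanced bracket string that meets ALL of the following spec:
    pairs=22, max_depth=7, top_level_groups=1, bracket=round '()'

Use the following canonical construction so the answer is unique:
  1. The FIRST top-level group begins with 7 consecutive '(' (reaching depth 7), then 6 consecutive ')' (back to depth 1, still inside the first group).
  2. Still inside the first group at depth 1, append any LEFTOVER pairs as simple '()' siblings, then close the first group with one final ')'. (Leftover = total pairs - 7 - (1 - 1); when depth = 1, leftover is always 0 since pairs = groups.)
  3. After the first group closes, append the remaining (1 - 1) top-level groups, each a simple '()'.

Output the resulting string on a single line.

Answer: ((((((())))))()()()()()()()()()()()()()()())

Derivation:
Spec: pairs=22 depth=7 groups=1
Leftover pairs = 22 - 7 - (1-1) = 15
First group: deep chain of depth 7 + 15 sibling pairs
Remaining 0 groups: simple '()' each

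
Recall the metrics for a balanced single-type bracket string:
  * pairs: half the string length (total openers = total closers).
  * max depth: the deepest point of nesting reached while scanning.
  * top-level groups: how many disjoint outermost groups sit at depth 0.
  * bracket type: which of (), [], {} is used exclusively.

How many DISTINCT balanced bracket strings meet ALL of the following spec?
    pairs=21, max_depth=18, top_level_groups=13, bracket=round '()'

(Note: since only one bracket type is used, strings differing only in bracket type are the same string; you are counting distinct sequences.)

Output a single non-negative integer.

Answer: 0

Derivation:
Spec: pairs=21 depth=18 groups=13
Count(depth <= 18) = 1924065
Count(depth <= 17) = 1924065
Count(depth == 18) = 1924065 - 1924065 = 0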